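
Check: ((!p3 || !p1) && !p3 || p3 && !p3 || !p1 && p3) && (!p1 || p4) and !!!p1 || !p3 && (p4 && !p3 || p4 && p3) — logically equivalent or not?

Yes

E1: ((!p3 || !p1) && !p3 || p3 && !p3 || !p1 && p3) && (!p1 || p4)
    = ((!p3 || !p1) && !p3 || (!p3 || !p1) && p3) && (!p1 || p4)   — distribution
    = (!p3 || !p1) && (!p1 || p4)   — distribution
    = !p1 || !p3 && p4   — distribution
E2: !!!p1 || !p3 && (p4 && !p3 || p4 && p3)
    = !!!p1 || !p3 && p4   — distribution
    = !p1 || !p3 && p4   — double negation
Both reduce to !p1 || !p3 && p4, so they are equivalent.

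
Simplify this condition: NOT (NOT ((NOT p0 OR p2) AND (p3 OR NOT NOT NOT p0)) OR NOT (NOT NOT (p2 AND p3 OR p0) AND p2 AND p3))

NOT (NOT ((NOT p0 OR p2) AND (p3 OR NOT NOT NOT p0)) OR NOT (NOT NOT (p2 AND p3 OR p0) AND p2 AND p3))
= NOT (NOT ((NOT p0 OR p2) AND (p3 OR NOT p0)) OR NOT (NOT NOT (p2 AND p3 OR p0) AND p2 AND p3))   [double negation]
= (NOT p0 OR p2) AND (p3 OR NOT p0) AND NOT NOT (p2 AND p3 OR p0) AND p2 AND p3   [De Morgan]
= (NOT p0 OR p2) AND (p3 OR NOT p0) AND (p2 AND p3 OR p0) AND p2 AND p3   [double negation]
= (NOT p0 OR p2) AND (p3 OR NOT p0) AND p2 AND p3   [absorption]
= (p2 AND p3 OR NOT p0) AND p2 AND p3   [distribution]
= p2 AND p3   [absorption]

p2 AND p3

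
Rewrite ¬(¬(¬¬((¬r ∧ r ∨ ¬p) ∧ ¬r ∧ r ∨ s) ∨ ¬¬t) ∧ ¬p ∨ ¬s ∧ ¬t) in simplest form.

s ∨ t

¬(¬(¬¬((¬r ∧ r ∨ ¬p) ∧ ¬r ∧ r ∨ s) ∨ ¬¬t) ∧ ¬p ∨ ¬s ∧ ¬t)
= ¬(¬(¬¬(¬r ∧ r ∨ s) ∨ ¬¬t) ∧ ¬p ∨ ¬s ∧ ¬t)   (absorption)
= ¬(¬(¬r ∧ r ∨ s) ∧ ¬t ∧ ¬p ∨ ¬s ∧ ¬t)   (De Morgan)
= ¬(¬s ∧ ¬t ∧ ¬p ∨ ¬s ∧ ¬t)   (complement / identity)
= ¬(¬s ∧ ¬t)   (absorption)
= s ∨ t   (De Morgan)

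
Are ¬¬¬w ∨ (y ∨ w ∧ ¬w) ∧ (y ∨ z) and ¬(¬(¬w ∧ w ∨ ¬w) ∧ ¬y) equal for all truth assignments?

Yes

E1: ¬¬¬w ∨ (y ∨ w ∧ ¬w) ∧ (y ∨ z)
    = ¬¬¬w ∨ y ∧ (y ∨ z)   — complement / identity
    = ¬w ∨ y ∧ (y ∨ z)   — double negation
    = ¬w ∨ y   — absorption
E2: ¬(¬(¬w ∧ w ∨ ¬w) ∧ ¬y)
    = ¬(¬¬w ∧ ¬y)   — complement / identity
    = ¬w ∨ y   — De Morgan
Both reduce to ¬w ∨ y, so they are equivalent.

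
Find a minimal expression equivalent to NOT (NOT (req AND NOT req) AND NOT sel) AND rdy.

sel AND rdy

NOT (NOT (req AND NOT req) AND NOT sel) AND rdy
= (req AND NOT req OR sel) AND rdy   — De Morgan
= sel AND rdy   — complement / identity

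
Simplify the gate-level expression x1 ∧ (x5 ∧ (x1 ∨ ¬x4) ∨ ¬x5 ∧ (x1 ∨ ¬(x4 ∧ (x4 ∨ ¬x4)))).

x1

x1 ∧ (x5 ∧ (x1 ∨ ¬x4) ∨ ¬x5 ∧ (x1 ∨ ¬(x4 ∧ (x4 ∨ ¬x4))))
= x1 ∧ (x5 ∧ (x1 ∨ ¬x4) ∨ ¬x5 ∧ (x1 ∨ ¬x4))   [complement / identity]
= x1 ∧ (x1 ∨ ¬x4)   [distribution]
= x1   [absorption]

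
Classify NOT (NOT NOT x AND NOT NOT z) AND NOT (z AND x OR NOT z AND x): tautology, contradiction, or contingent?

contingent

NOT (NOT NOT x AND NOT NOT z) AND NOT (z AND x OR NOT z AND x)
= (NOT x OR NOT z) AND NOT (z AND x OR NOT z AND x)   — De Morgan
= (NOT x OR NOT z) AND NOT x   — distribution
= NOT x   — absorption
This depends on x, so it is not a constant.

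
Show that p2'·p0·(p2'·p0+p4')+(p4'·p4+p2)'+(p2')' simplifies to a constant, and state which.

p2'·p0·(p2'·p0+p4')+(p4'·p4+p2)'+(p2')'
= p2'·p0+(p4'·p4+p2)'+(p2')'   (absorption)
= p2'·p0+p2'+(p2')'   (complement / identity)
= p2'·p0+p2'+p2   (double negation)
= p2'+p2   (absorption)
= 1   (complement)

1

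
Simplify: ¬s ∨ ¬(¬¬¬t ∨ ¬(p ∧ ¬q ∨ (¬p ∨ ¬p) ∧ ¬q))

¬s ∨ t ∧ ¬q

¬s ∨ ¬(¬¬¬t ∨ ¬(p ∧ ¬q ∨ (¬p ∨ ¬p) ∧ ¬q))
= ¬s ∨ ¬(¬¬¬t ∨ ¬(p ∧ ¬q ∨ ¬p ∧ ¬q))
= ¬s ∨ ¬(¬t ∨ ¬(p ∧ ¬q ∨ ¬p ∧ ¬q))
= ¬s ∨ t ∧ (p ∧ ¬q ∨ ¬p ∧ ¬q)
= ¬s ∨ t ∧ ¬q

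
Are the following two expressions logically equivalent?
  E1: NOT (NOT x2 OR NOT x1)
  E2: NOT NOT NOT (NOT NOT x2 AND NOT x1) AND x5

E1: NOT (NOT x2 OR NOT x1)
    = x2 AND x1   — De Morgan
E2: NOT NOT NOT (NOT NOT x2 AND NOT x1) AND x5
    = NOT (NOT NOT x2 AND NOT x1) AND x5   — double negation
    = (NOT x2 OR x1) AND x5   — De Morgan
These differ: at x1=1, x2=0, x5=1, E1 = 0 but E2 = 1.

No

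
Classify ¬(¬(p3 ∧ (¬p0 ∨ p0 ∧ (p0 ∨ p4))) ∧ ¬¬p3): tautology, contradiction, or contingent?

tautology

¬(¬(p3 ∧ (¬p0 ∨ p0 ∧ (p0 ∨ p4))) ∧ ¬¬p3)
= ¬(¬(p3 ∧ (¬p0 ∨ p0)) ∧ ¬¬p3)   — absorption
= ¬(¬p3 ∧ ¬¬p3)   — complement / identity
= p3 ∨ ¬p3   — De Morgan
= True   — complement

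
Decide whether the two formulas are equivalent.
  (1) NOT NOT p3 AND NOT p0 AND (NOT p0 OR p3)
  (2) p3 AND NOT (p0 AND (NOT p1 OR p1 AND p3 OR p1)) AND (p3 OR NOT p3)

E1: NOT NOT p3 AND NOT p0 AND (NOT p0 OR p3)
    = p3 AND NOT p0 AND (NOT p0 OR p3)   — double negation
    = p3 AND NOT p0   — absorption
E2: p3 AND NOT (p0 AND (NOT p1 OR p1 AND p3 OR p1)) AND (p3 OR NOT p3)
    = p3 AND NOT (p0 AND (NOT p1 OR p1)) AND (p3 OR NOT p3)   — absorption
    = p3 AND NOT p0 AND (p3 OR NOT p3)   — complement / identity
    = p3 AND NOT p0   — complement / identity
Both reduce to p3 AND NOT p0, so they are equivalent.

Yes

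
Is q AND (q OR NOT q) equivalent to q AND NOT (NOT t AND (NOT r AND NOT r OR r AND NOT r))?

E1: q AND (q OR NOT q)
    = q   (complement / identity)
E2: q AND NOT (NOT t AND (NOT r AND NOT r OR r AND NOT r))
    = q AND NOT (NOT t AND (NOT r OR r) AND NOT r)   (distribution)
    = q AND NOT (NOT t AND NOT r)   (complement / identity)
    = q AND (t OR r)   (De Morgan)
These differ: at q=1, r=0, t=0, E1 = 1 but E2 = 0.

No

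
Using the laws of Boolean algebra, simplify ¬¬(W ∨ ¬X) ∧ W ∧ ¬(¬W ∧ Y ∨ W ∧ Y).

W ∧ ¬Y

¬¬(W ∨ ¬X) ∧ W ∧ ¬(¬W ∧ Y ∨ W ∧ Y)
= (W ∨ ¬X) ∧ W ∧ ¬(¬W ∧ Y ∨ W ∧ Y)   (double negation)
= (W ∨ ¬X) ∧ W ∧ ¬Y   (distribution)
= W ∧ ¬Y   (absorption)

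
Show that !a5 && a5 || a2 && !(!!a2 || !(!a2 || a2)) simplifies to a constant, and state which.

!a5 && a5 || a2 && !(!!a2 || !(!a2 || a2))
= !a5 && a5 || a2 && !a2 && (!a2 || a2)
= !a5 && a5 || a2 && !a2
= !a5 && a5
= false

false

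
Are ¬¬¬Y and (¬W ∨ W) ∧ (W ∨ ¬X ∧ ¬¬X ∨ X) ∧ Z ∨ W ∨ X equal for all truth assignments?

No

E1: ¬¬¬Y
    = ¬Y   [double negation]
E2: (¬W ∨ W) ∧ (W ∨ ¬X ∧ ¬¬X ∨ X) ∧ Z ∨ W ∨ X
    = (¬W ∨ W) ∧ (W ∨ ¬X ∧ X ∨ X) ∧ Z ∨ W ∨ X   [double negation]
    = (W ∨ ¬X ∧ X ∨ X) ∧ Z ∨ W ∨ X   [complement / identity]
    = (W ∨ X) ∧ Z ∨ W ∨ X   [complement / identity]
    = W ∨ X   [absorption]
These differ: at W=1, X=0, Y=1, Z=0, E1 = 0 but E2 = 1.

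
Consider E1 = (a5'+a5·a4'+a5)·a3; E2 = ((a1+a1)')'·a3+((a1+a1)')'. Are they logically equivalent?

No

E1: (a5'+a5·a4'+a5)·a3
    = (a5'+a5)·a3   (absorption)
    = a3   (complement / identity)
E2: ((a1+a1)')'·a3+((a1+a1)')'
    = ((a1+a1)')'   (absorption)
    = a1+a1   (double negation)
    = a1   (idempotence)
These differ: at a1=1, a3=0, a4=0, a5=0, E1 = 0 but E2 = 1.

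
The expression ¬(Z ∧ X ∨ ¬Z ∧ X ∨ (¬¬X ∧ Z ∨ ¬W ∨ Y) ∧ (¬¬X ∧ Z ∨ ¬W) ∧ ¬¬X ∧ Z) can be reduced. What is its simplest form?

¬X

¬(Z ∧ X ∨ ¬Z ∧ X ∨ (¬¬X ∧ Z ∨ ¬W ∨ Y) ∧ (¬¬X ∧ Z ∨ ¬W) ∧ ¬¬X ∧ Z)
= ¬(Z ∧ X ∨ ¬Z ∧ X ∨ (¬¬X ∧ Z ∨ ¬W) ∧ ¬¬X ∧ Z)   — absorption
= ¬(X ∨ (¬¬X ∧ Z ∨ ¬W) ∧ ¬¬X ∧ Z)   — distribution
= ¬(X ∨ ¬¬X ∧ Z)   — absorption
= ¬(X ∨ X ∧ Z)   — double negation
= ¬X   — absorption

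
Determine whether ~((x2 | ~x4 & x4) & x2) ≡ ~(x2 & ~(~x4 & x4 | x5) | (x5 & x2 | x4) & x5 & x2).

E1: ~((x2 | ~x4 & x4) & x2)
    = ~(x2 & x2)   (complement / identity)
    = ~x2   (idempotence)
E2: ~(x2 & ~(~x4 & x4 | x5) | (x5 & x2 | x4) & x5 & x2)
    = ~(x2 & ~(~x4 & x4 | x5) | x5 & x2)   (absorption)
    = ~(x2 & ~x5 | x5 & x2)   (complement / identity)
    = ~x2   (distribution)
Both reduce to ~x2, so they are equivalent.

Yes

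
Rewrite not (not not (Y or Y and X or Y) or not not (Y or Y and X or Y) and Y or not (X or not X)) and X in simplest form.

not Y and X

not (not not (Y or Y and X or Y) or not not (Y or Y and X or Y) and Y or not (X or not X)) and X
= not (not not (Y or Y and X or Y) or not (X or not X)) and X   [absorption]
= not (not not (Y or Y) or not (X or not X)) and X   [absorption]
= not (Y or Y) and (X or not X) and X   [De Morgan]
= not (Y or Y) and X   [complement / identity]
= not Y and X   [idempotence]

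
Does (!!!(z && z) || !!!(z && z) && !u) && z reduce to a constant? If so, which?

yes, False

(!!!(z && z) || !!!(z && z) && !u) && z
= !!!(z && z) && z   — absorption
= !!!z && z   — idempotence
= !z && z   — double negation
= false   — complement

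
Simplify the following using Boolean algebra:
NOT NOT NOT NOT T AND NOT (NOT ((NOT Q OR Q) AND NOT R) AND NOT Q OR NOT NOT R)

T AND NOT R

NOT NOT NOT NOT T AND NOT (NOT ((NOT Q OR Q) AND NOT R) AND NOT Q OR NOT NOT R)
= NOT NOT NOT NOT T AND NOT (NOT NOT R AND NOT Q OR NOT NOT R)
= NOT NOT NOT NOT T AND NOT NOT NOT R
= NOT NOT NOT NOT T AND NOT R
= NOT NOT T AND NOT R
= T AND NOT R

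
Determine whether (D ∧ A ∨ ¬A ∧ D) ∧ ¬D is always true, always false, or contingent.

(D ∧ A ∨ ¬A ∧ D) ∧ ¬D
= D ∧ ¬D   (distribution)
= False   (complement)

always false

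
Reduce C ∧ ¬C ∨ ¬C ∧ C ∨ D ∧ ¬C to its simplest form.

D ∧ ¬C

C ∧ ¬C ∨ ¬C ∧ C ∨ D ∧ ¬C
= C ∧ ¬C ∨ D ∧ ¬C   [complement / identity]
= D ∧ ¬C   [complement / identity]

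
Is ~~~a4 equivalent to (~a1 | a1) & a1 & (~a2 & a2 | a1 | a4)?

E1: ~~~a4
    = ~a4
E2: (~a1 | a1) & a1 & (~a2 & a2 | a1 | a4)
    = a1 & (~a2 & a2 | a1 | a4)
    = a1 & (a1 | a4)
    = a1
These differ: at a1=1, a2=0, a4=1, E1 = 0 but E2 = 1.

No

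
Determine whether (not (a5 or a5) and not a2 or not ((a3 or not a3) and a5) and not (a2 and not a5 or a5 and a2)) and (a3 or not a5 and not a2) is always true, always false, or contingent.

(not (a5 or a5) and not a2 or not ((a3 or not a3) and a5) and not (a2 and not a5 or a5 and a2)) and (a3 or not a5 and not a2)
= (not (a5 or a5) and not a2 or not a5 and not (a2 and not a5 or a5 and a2)) and (a3 or not a5 and not a2)   (complement / identity)
= (not a5 and not a2 or not a5 and not (a2 and not a5 or a5 and a2)) and (a3 or not a5 and not a2)   (idempotence)
= (not a5 and not a2 or not a5 and not a2) and (a3 or not a5 and not a2)   (distribution)
= not a5 and not a2 or not a5 and not a2 and a3   (distribution)
= not a5 and not a2   (absorption)
This depends on a2, a5, so it is not a constant.

contingent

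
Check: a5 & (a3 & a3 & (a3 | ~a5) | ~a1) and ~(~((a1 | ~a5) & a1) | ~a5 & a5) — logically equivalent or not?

No

E1: a5 & (a3 & a3 & (a3 | ~a5) | ~a1)
    = a5 & (a3 & a3 | ~a1)   (absorption)
    = a5 & (a3 | ~a1)   (idempotence)
E2: ~(~((a1 | ~a5) & a1) | ~a5 & a5)
    = ~~((a1 | ~a5) & a1)   (complement / identity)
    = (a1 | ~a5) & a1   (double negation)
    = a1   (absorption)
These differ: at a1=1, a3=1, a5=0, E1 = 0 but E2 = 1.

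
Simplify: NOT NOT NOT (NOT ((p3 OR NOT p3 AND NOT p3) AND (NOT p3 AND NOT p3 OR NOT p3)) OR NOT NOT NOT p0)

NOT p3 AND p0

NOT NOT NOT (NOT ((p3 OR NOT p3 AND NOT p3) AND (NOT p3 AND NOT p3 OR NOT p3)) OR NOT NOT NOT p0)
= NOT NOT NOT (NOT (p3 AND NOT p3 OR NOT p3 AND NOT p3) OR NOT NOT NOT p0)   (distribution)
= NOT NOT NOT (NOT NOT p3 OR NOT NOT NOT p0)   (distribution)
= NOT (NOT NOT p3 OR NOT NOT NOT p0)   (double negation)
= NOT p3 AND NOT NOT p0   (De Morgan)
= NOT p3 AND p0   (double negation)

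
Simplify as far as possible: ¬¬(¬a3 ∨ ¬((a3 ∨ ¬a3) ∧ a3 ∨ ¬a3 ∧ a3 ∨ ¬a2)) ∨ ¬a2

¬¬(¬a3 ∨ ¬((a3 ∨ ¬a3) ∧ a3 ∨ ¬a3 ∧ a3 ∨ ¬a2)) ∨ ¬a2
= ¬¬(¬a3 ∨ ¬(a3 ∨ ¬a3 ∧ a3 ∨ ¬a2)) ∨ ¬a2   (complement / identity)
= ¬¬(¬a3 ∨ ¬(a3 ∨ ¬a2)) ∨ ¬a2   (complement / identity)
= ¬(a3 ∧ (a3 ∨ ¬a2)) ∨ ¬a2   (De Morgan)
= ¬a3 ∨ ¬a2   (absorption)

¬a3 ∨ ¬a2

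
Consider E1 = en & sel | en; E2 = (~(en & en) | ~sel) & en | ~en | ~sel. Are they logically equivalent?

E1: en & sel | en
    = en
E2: (~(en & en) | ~sel) & en | ~en | ~sel
    = (~en | ~sel) & en | ~en | ~sel
    = ~en | ~sel
These differ: at en=0, sel=0, E1 = 0 but E2 = 1.

No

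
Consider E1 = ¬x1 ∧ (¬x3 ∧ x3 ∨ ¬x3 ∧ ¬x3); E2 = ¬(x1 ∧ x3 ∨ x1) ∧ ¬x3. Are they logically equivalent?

E1: ¬x1 ∧ (¬x3 ∧ x3 ∨ ¬x3 ∧ ¬x3)
    = ¬x1 ∧ ¬x3
E2: ¬(x1 ∧ x3 ∨ x1) ∧ ¬x3
    = ¬x1 ∧ ¬x3
Both reduce to ¬x1 ∧ ¬x3, so they are equivalent.

Yes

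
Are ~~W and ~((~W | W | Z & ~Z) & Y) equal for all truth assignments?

No

E1: ~~W
    = W   (double negation)
E2: ~((~W | W | Z & ~Z) & Y)
    = ~((~W | W) & Y)   (complement / identity)
    = ~Y   (complement / identity)
These differ: at W=1, Y=1, Z=0, E1 = 1 but E2 = 0.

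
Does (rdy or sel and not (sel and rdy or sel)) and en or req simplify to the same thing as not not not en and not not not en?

No

E1: (rdy or sel and not (sel and rdy or sel)) and en or req
    = (rdy or sel and not sel) and en or req
    = rdy and en or req
E2: not not not en and not not not en
    = not not not en
    = not en
These differ: at en=0, rdy=1, req=0, sel=0, E1 = 0 but E2 = 1.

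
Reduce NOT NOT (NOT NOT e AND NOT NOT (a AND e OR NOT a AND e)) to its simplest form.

e

NOT NOT (NOT NOT e AND NOT NOT (a AND e OR NOT a AND e))
= NOT (NOT e OR NOT (a AND e OR NOT a AND e))   [De Morgan]
= e AND (a AND e OR NOT a AND e)   [De Morgan]
= e AND e   [distribution]
= e   [idempotence]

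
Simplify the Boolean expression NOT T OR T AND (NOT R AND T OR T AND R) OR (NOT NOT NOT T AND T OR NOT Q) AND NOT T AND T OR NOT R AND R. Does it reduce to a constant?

TRUE

NOT T OR T AND (NOT R AND T OR T AND R) OR (NOT NOT NOT T AND T OR NOT Q) AND NOT T AND T OR NOT R AND R
= NOT T OR T AND (NOT R AND T OR T AND R) OR (NOT T AND T OR NOT Q) AND NOT T AND T OR NOT R AND R   (double negation)
= NOT T OR T AND (NOT R AND T OR T AND R) OR NOT T AND T OR NOT R AND R   (absorption)
= NOT T OR T AND T OR NOT T AND T OR NOT R AND R   (distribution)
= NOT T OR T AND T OR NOT T AND T   (complement / identity)
= NOT T OR T   (distribution)
= TRUE   (complement)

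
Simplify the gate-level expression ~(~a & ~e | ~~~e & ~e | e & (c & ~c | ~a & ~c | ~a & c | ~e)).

~(~a & ~e | ~~~e & ~e | e & (c & ~c | ~a & ~c | ~a & c | ~e))
= ~(~a & ~e | ~~~e & ~e | e & (~a & ~c | ~a & c | ~e))   (complement / identity)
= ~(~a & ~e | ~e & ~e | e & (~a & ~c | ~a & c | ~e))   (double negation)
= ~(~e & (~a | ~e) | e & (~a & ~c | ~a & c | ~e))   (distribution)
= ~(~e & (~a | ~e) | e & (~a | ~e))   (distribution)
= ~(~a | ~e)   (distribution)
= a & e   (De Morgan)

a & e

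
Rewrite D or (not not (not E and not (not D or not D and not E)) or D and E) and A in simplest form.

D

D or (not not (not E and not (not D or not D and not E)) or D and E) and A
= D or (not not (not E and not not D) or D and E) and A
= D or (not not (not E and D) or D and E) and A
= D or (not E and D or D and E) and A
= D or D and A
= D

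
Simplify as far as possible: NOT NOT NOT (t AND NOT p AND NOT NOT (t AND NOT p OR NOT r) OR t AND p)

NOT NOT NOT (t AND NOT p AND NOT NOT (t AND NOT p OR NOT r) OR t AND p)
= NOT NOT NOT (t AND NOT p AND (t AND NOT p OR NOT r) OR t AND p)   — double negation
= NOT NOT NOT (t AND NOT p OR t AND p)   — absorption
= NOT NOT NOT t   — distribution
= NOT t   — double negation

NOT t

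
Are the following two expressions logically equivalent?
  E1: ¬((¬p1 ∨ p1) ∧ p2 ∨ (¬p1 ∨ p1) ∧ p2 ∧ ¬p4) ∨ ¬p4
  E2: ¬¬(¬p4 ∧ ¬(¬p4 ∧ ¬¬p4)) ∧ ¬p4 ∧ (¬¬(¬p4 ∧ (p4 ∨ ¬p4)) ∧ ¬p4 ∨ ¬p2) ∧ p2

No

E1: ¬((¬p1 ∨ p1) ∧ p2 ∨ (¬p1 ∨ p1) ∧ p2 ∧ ¬p4) ∨ ¬p4
    = ¬((¬p1 ∨ p1) ∧ p2) ∨ ¬p4   [absorption]
    = ¬p2 ∨ ¬p4   [complement / identity]
E2: ¬¬(¬p4 ∧ ¬(¬p4 ∧ ¬¬p4)) ∧ ¬p4 ∧ (¬¬(¬p4 ∧ (p4 ∨ ¬p4)) ∧ ¬p4 ∨ ¬p2) ∧ p2
    = ¬¬(¬p4 ∧ (p4 ∨ ¬p4)) ∧ ¬p4 ∧ (¬¬(¬p4 ∧ (p4 ∨ ¬p4)) ∧ ¬p4 ∨ ¬p2) ∧ p2   [De Morgan]
    = ¬¬(¬p4 ∧ (p4 ∨ ¬p4)) ∧ ¬p4 ∧ p2   [absorption]
    = ¬p4 ∧ (p4 ∨ ¬p4) ∧ ¬p4 ∧ p2   [double negation]
    = ¬p4 ∧ ¬p4 ∧ p2   [complement / identity]
    = ¬p4 ∧ p2   [idempotence]
These differ: at p1=0, p2=0, p4=0, E1 = 1 but E2 = 0.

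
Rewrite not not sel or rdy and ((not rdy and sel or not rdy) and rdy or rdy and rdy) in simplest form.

not not sel or rdy and ((not rdy and sel or not rdy) and rdy or rdy and rdy)
= not not sel or rdy and (not rdy and rdy or rdy and rdy)
= not not sel or rdy and rdy
= not not sel or rdy
= sel or rdy

sel or rdy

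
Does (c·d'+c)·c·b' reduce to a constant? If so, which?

no

(c·d'+c)·c·b'
= c·c·b'   (absorption)
= c·b'   (idempotence)
This depends on b, c, so it is not a constant.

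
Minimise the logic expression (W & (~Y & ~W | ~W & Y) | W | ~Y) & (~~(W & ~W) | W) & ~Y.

(W & (~Y & ~W | ~W & Y) | W | ~Y) & (~~(W & ~W) | W) & ~Y
= (W & ~W | W | ~Y) & (~~(W & ~W) | W) & ~Y   (distribution)
= (W & ~W | W | ~Y) & (W & ~W | W) & ~Y   (double negation)
= (W & ~W | W) & ~Y   (absorption)
= W & ~Y   (complement / identity)

W & ~Y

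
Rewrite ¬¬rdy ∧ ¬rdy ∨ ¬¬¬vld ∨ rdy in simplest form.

¬vld ∨ rdy

¬¬rdy ∧ ¬rdy ∨ ¬¬¬vld ∨ rdy
= ¬¬rdy ∧ ¬rdy ∨ ¬vld ∨ rdy   [double negation]
= rdy ∧ ¬rdy ∨ ¬vld ∨ rdy   [double negation]
= ¬vld ∨ rdy   [complement / identity]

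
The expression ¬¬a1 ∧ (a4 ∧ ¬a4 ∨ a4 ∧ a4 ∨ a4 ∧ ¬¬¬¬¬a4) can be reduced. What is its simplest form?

a1 ∧ a4

¬¬a1 ∧ (a4 ∧ ¬a4 ∨ a4 ∧ a4 ∨ a4 ∧ ¬¬¬¬¬a4)
= ¬¬a1 ∧ (a4 ∧ ¬a4 ∨ a4 ∧ a4 ∨ a4 ∧ ¬¬¬a4)
= ¬¬a1 ∧ (a4 ∨ a4 ∧ ¬¬¬a4)
= ¬¬a1 ∧ (a4 ∨ a4 ∧ ¬a4)
= ¬¬a1 ∧ a4
= a1 ∧ a4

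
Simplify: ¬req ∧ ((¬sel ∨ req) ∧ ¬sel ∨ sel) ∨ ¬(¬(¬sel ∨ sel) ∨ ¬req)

¬req ∧ ((¬sel ∨ req) ∧ ¬sel ∨ sel) ∨ ¬(¬(¬sel ∨ sel) ∨ ¬req)
= ¬req ∧ (¬sel ∨ sel) ∨ ¬(¬(¬sel ∨ sel) ∨ ¬req)
= ¬req ∧ (¬sel ∨ sel) ∨ (¬sel ∨ sel) ∧ req
= (¬sel ∨ sel) ∧ (¬req ∨ req)
= ¬sel ∨ sel
= True

True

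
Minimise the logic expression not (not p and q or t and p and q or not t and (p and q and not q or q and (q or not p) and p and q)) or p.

not (not p and q or t and p and q or not t and (p and q and not q or q and (q or not p) and p and q)) or p
= not (not p and q or t and p and q or not t and (p and q and not q or q and p and q)) or p   [absorption]
= not (not p and q or t and p and q or not t and p and q) or p   [distribution]
= not (not p and q or p and q) or p   [distribution]
= not q or p   [distribution]

not q or p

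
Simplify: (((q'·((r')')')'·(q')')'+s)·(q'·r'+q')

q'

(((q'·((r')')')'·(q')')'+s)·(q'·r'+q')
= (q'·((r')')'+q'+s)·(q'·r'+q')   (De Morgan)
= (q'·r'+q'+s)·(q'·r'+q')   (double negation)
= q'·r'+q'   (absorption)
= q'   (absorption)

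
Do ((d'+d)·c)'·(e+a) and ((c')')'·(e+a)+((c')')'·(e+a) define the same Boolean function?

Yes

E1: ((d'+d)·c)'·(e+a)
    = c'·(e+a)   [complement / identity]
E2: ((c')')'·(e+a)+((c')')'·(e+a)
    = ((c')')'·(e+a)   [idempotence]
    = c'·(e+a)   [double negation]
Both reduce to c'·(e+a), so they are equivalent.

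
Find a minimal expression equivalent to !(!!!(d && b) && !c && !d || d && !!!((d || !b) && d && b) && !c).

d && b || c

!(!!!(d && b) && !c && !d || d && !!!((d || !b) && d && b) && !c)
= !(!!!(d && b) && !c && !d || d && !!!(d && b) && !c)
= !(!!!(d && b) && !c)
= !(!(d && b) && !c)
= d && b || c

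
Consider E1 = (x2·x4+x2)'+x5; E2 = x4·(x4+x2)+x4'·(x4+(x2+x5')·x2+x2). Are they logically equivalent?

No

E1: (x2·x4+x2)'+x5
    = x2'+x5   [absorption]
E2: x4·(x4+x2)+x4'·(x4+(x2+x5')·x2+x2)
    = x4·(x4+x2)+x4'·(x4+x2+x2)   [absorption]
    = x4·(x4+x2)+x4'·(x4+x2)   [idempotence]
    = x4+x2   [distribution]
These differ: at x2=0, x4=0, x5=0, E1 = 1 but E2 = 0.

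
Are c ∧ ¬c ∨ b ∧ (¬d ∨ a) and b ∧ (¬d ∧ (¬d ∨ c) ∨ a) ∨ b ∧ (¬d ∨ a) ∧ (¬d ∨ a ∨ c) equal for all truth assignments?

Yes

E1: c ∧ ¬c ∨ b ∧ (¬d ∨ a)
    = b ∧ (¬d ∨ a)   — complement / identity
E2: b ∧ (¬d ∧ (¬d ∨ c) ∨ a) ∨ b ∧ (¬d ∨ a) ∧ (¬d ∨ a ∨ c)
    = b ∧ (¬d ∧ (¬d ∨ c) ∨ a) ∨ b ∧ (¬d ∨ a)   — absorption
    = b ∧ (¬d ∨ a) ∨ b ∧ (¬d ∨ a)   — absorption
    = b ∧ (¬d ∨ a)   — idempotence
Both reduce to b ∧ (¬d ∨ a), so they are equivalent.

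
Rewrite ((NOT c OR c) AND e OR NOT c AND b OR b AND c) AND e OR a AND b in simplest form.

e OR a AND b

((NOT c OR c) AND e OR NOT c AND b OR b AND c) AND e OR a AND b
= (e OR NOT c AND b OR b AND c) AND e OR a AND b   (complement / identity)
= (e OR b) AND e OR a AND b   (distribution)
= e OR a AND b   (absorption)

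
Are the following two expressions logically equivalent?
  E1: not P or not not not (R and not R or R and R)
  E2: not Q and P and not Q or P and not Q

E1: not P or not not not (R and not R or R and R)
    = not P or not not not R
    = not P or not R
E2: not Q and P and not Q or P and not Q
    = (P and not Q or P) and not Q
    = P and not Q
These differ: at P=0, Q=1, R=0, E1 = 1 but E2 = 0.

No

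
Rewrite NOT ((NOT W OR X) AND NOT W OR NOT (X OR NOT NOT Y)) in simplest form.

NOT ((NOT W OR X) AND NOT W OR NOT (X OR NOT NOT Y))
= NOT (NOT W OR NOT (X OR NOT NOT Y))   [absorption]
= NOT (NOT W OR NOT (X OR Y))   [double negation]
= W AND (X OR Y)   [De Morgan]

W AND (X OR Y)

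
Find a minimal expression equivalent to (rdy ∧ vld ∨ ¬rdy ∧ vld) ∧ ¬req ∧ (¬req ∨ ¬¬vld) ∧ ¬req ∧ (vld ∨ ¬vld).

(rdy ∧ vld ∨ ¬rdy ∧ vld) ∧ ¬req ∧ (¬req ∨ ¬¬vld) ∧ ¬req ∧ (vld ∨ ¬vld)
= (rdy ∧ vld ∨ ¬rdy ∧ vld) ∧ ¬req ∧ (¬req ∨ vld) ∧ ¬req ∧ (vld ∨ ¬vld)   (double negation)
= (rdy ∧ vld ∨ ¬rdy ∧ vld) ∧ ¬req ∧ ¬req ∧ (vld ∨ ¬vld)   (absorption)
= vld ∧ ¬req ∧ ¬req ∧ (vld ∨ ¬vld)   (distribution)
= vld ∧ ¬req ∧ ¬req   (complement / identity)
= vld ∧ ¬req   (idempotence)

vld ∧ ¬req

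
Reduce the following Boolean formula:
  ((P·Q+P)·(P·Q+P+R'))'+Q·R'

P'+Q·R'

((P·Q+P)·(P·Q+P+R'))'+Q·R'
= (P·Q+P)'+Q·R'
= P'+Q·R'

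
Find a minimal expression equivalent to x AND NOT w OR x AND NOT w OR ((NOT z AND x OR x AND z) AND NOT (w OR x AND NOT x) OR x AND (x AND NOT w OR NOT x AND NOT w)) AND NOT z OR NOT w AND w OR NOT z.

x AND NOT w OR NOT z

x AND NOT w OR x AND NOT w OR ((NOT z AND x OR x AND z) AND NOT (w OR x AND NOT x) OR x AND (x AND NOT w OR NOT x AND NOT w)) AND NOT z OR NOT w AND w OR NOT z
= x AND NOT w OR x AND NOT w OR (x AND NOT (w OR x AND NOT x) OR x AND (x AND NOT w OR NOT x AND NOT w)) AND NOT z OR NOT w AND w OR NOT z
= x AND NOT w OR x AND NOT w OR (x AND NOT (w OR x AND NOT x) OR x AND NOT w) AND NOT z OR NOT w AND w OR NOT z
= x AND NOT w OR x AND NOT w OR (x AND NOT (w OR x AND NOT x) OR x AND NOT w) AND NOT z OR NOT z
= x AND NOT w OR x AND NOT w OR (x AND NOT w OR x AND NOT w) AND NOT z OR NOT z
= x AND NOT w OR x AND NOT w OR NOT z
= x AND NOT w OR NOT z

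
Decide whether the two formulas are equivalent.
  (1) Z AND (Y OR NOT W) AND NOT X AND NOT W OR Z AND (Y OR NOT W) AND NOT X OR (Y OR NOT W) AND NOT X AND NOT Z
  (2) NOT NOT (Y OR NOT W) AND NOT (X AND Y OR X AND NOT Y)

Yes

E1: Z AND (Y OR NOT W) AND NOT X AND NOT W OR Z AND (Y OR NOT W) AND NOT X OR (Y OR NOT W) AND NOT X AND NOT Z
    = Z AND (Y OR NOT W) AND NOT X OR (Y OR NOT W) AND NOT X AND NOT Z   (absorption)
    = (Y OR NOT W) AND NOT X   (distribution)
E2: NOT NOT (Y OR NOT W) AND NOT (X AND Y OR X AND NOT Y)
    = NOT NOT (Y OR NOT W) AND NOT X   (distribution)
    = (Y OR NOT W) AND NOT X   (double negation)
Both reduce to (Y OR NOT W) AND NOT X, so they are equivalent.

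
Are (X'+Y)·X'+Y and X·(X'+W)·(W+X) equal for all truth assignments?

No

E1: (X'+Y)·X'+Y
    = X'+Y   — absorption
E2: X·(X'+W)·(W+X)
    = X·(W+X'·X)   — distribution
    = X·W   — complement / identity
These differ: at W=0, X=0, Y=0, E1 = 1 but E2 = 0.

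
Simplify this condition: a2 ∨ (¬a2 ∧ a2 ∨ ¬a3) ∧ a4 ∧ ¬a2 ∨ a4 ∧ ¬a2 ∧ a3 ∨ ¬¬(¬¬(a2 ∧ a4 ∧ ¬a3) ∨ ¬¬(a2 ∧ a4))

a2 ∨ (¬a2 ∧ a2 ∨ ¬a3) ∧ a4 ∧ ¬a2 ∨ a4 ∧ ¬a2 ∧ a3 ∨ ¬¬(¬¬(a2 ∧ a4 ∧ ¬a3) ∨ ¬¬(a2 ∧ a4))
= a2 ∨ ¬a3 ∧ a4 ∧ ¬a2 ∨ a4 ∧ ¬a2 ∧ a3 ∨ ¬¬(¬¬(a2 ∧ a4 ∧ ¬a3) ∨ ¬¬(a2 ∧ a4))   (complement / identity)
= a2 ∨ a4 ∧ ¬a2 ∨ ¬¬(¬¬(a2 ∧ a4 ∧ ¬a3) ∨ ¬¬(a2 ∧ a4))   (distribution)
= a2 ∨ a4 ∧ ¬a2 ∨ ¬(¬(a2 ∧ a4 ∧ ¬a3) ∧ ¬(a2 ∧ a4))   (De Morgan)
= a2 ∨ a4 ∧ ¬a2 ∨ a2 ∧ a4 ∧ ¬a3 ∨ a2 ∧ a4   (De Morgan)
= a2 ∨ a4 ∧ ¬a2 ∨ a2 ∧ a4   (absorption)
= a2 ∨ a4   (distribution)

a2 ∨ a4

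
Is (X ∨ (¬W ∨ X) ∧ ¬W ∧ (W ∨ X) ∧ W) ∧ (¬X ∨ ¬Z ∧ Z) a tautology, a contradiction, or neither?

contradiction

(X ∨ (¬W ∨ X) ∧ ¬W ∧ (W ∨ X) ∧ W) ∧ (¬X ∨ ¬Z ∧ Z)
= (X ∨ ¬W ∧ (W ∨ X) ∧ W) ∧ (¬X ∨ ¬Z ∧ Z)   — absorption
= (X ∨ ¬W ∧ W) ∧ (¬X ∨ ¬Z ∧ Z)   — absorption
= X ∧ (¬X ∨ ¬Z ∧ Z)   — complement / identity
= X ∧ ¬X   — complement / identity
= False   — complement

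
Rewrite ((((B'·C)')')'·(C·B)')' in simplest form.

((((B'·C)')')'·(C·B)')'
= ((B'·C)')'+C·B   — De Morgan
= B'·C+C·B   — double negation
= C   — distribution

C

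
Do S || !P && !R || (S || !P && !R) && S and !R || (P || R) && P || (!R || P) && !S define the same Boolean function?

E1: S || !P && !R || (S || !P && !R) && S
    = S || !P && !R
E2: !R || (P || R) && P || (!R || P) && !S
    = !R || P || (!R || P) && !S
    = !R || P
These differ: at P=1, R=1, S=0, E1 = 0 but E2 = 1.

No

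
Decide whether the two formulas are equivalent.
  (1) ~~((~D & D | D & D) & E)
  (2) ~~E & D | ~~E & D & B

Yes

E1: ~~((~D & D | D & D) & E)
    = ~~(D & E)   (distribution)
    = D & E   (double negation)
E2: ~~E & D | ~~E & D & B
    = (D | D & B) & ~~E   (distribution)
    = (D | D & B) & E   (double negation)
    = D & E   (absorption)
Both reduce to D & E, so they are equivalent.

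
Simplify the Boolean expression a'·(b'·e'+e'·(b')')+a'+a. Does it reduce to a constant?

a'·(b'·e'+e'·(b')')+a'+a
= a'·(b'·e'+e'·b)+a'+a
= a'·e'+a'+a
= a'+a
= 1

1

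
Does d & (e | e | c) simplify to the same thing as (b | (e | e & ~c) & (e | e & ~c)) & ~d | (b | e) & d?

No

E1: d & (e | e | c)
    = d & (e | c)
E2: (b | (e | e & ~c) & (e | e & ~c)) & ~d | (b | e) & d
    = (b | e | e & ~c) & ~d | (b | e) & d
    = (b | e) & ~d | (b | e) & d
    = b | e
These differ: at b=1, c=0, d=0, e=1, E1 = 0 but E2 = 1.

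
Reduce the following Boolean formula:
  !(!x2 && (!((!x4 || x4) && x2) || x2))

x2

!(!x2 && (!((!x4 || x4) && x2) || x2))
= !(!x2 && (!x2 || x2))   [complement / identity]
= !!x2   [complement / identity]
= x2   [double negation]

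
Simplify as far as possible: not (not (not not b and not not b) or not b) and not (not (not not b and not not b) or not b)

not (not (not not b and not not b) or not b) and not (not (not not b and not not b) or not b)
= not (not (not not b and not not b) or not b)
= not (not b or not b or not b)
= not (not b or not b)
= not not b
= b

b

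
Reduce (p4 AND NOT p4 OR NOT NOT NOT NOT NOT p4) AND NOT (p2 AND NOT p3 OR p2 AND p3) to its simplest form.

(p4 AND NOT p4 OR NOT NOT NOT NOT NOT p4) AND NOT (p2 AND NOT p3 OR p2 AND p3)
= NOT NOT NOT NOT NOT p4 AND NOT (p2 AND NOT p3 OR p2 AND p3)   — complement / identity
= NOT NOT NOT NOT NOT p4 AND NOT p2   — distribution
= NOT NOT NOT p4 AND NOT p2   — double negation
= NOT p4 AND NOT p2   — double negation

NOT p4 AND NOT p2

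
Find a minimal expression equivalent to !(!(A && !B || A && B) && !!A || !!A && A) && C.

!(!(A && !B || A && B) && !!A || !!A && A) && C
= !(!A && !!A || !!A && A) && C
= !!!A && C
= !A && C

!A && C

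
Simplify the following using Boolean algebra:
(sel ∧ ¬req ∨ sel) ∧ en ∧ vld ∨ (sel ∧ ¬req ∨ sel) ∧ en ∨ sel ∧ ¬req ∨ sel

sel

(sel ∧ ¬req ∨ sel) ∧ en ∧ vld ∨ (sel ∧ ¬req ∨ sel) ∧ en ∨ sel ∧ ¬req ∨ sel
= (sel ∧ ¬req ∨ sel) ∧ en ∨ sel ∧ ¬req ∨ sel
= sel ∧ ¬req ∨ sel
= sel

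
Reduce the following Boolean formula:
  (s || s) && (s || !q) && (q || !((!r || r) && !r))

s && (q || r)

(s || s) && (s || !q) && (q || !((!r || r) && !r))
= (s || s && !q) && (q || !((!r || r) && !r))   [distribution]
= s && (q || !((!r || r) && !r))   [absorption]
= s && (q || !!r)   [complement / identity]
= s && (q || r)   [double negation]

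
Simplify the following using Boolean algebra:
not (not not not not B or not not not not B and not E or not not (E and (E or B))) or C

not B and not E or C

not (not not not not B or not not not not B and not E or not not (E and (E or B))) or C
= not (not not not not B or not not (E and (E or B))) or C
= not not not B and not (E and (E or B)) or C
= not not not B and not E or C
= not B and not E or C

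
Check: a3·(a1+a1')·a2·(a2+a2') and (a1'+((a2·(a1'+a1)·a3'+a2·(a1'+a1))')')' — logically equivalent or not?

E1: a3·(a1+a1')·a2·(a2+a2')
    = a3·a2·(a2+a2')   (complement / identity)
    = a3·a2   (complement / identity)
E2: (a1'+((a2·(a1'+a1)·a3'+a2·(a1'+a1))')')'
    = (a1'+((a2·(a1'+a1))')')'   (absorption)
    = (a1'+(a2')')'   (complement / identity)
    = a1·a2'   (De Morgan)
These differ: at a1=1, a2=0, a3=1, E1 = 0 but E2 = 1.

No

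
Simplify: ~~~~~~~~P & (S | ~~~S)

P

~~~~~~~~P & (S | ~~~S)
= ~~~~~~P & (S | ~~~S)   [double negation]
= ~~~~~~P & (S | ~S)   [double negation]
= ~~~~P & (S | ~S)   [double negation]
= ~~~~P   [complement / identity]
= ~~P   [double negation]
= P   [double negation]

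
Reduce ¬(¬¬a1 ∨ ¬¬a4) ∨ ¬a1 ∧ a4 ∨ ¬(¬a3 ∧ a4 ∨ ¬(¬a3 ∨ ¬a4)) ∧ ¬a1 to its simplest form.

¬a1

¬(¬¬a1 ∨ ¬¬a4) ∨ ¬a1 ∧ a4 ∨ ¬(¬a3 ∧ a4 ∨ ¬(¬a3 ∨ ¬a4)) ∧ ¬a1
= ¬(¬¬a1 ∨ ¬¬a4) ∨ ¬a1 ∧ a4 ∨ ¬(¬a3 ∧ a4 ∨ a3 ∧ a4) ∧ ¬a1   (De Morgan)
= ¬(¬¬a1 ∨ ¬¬a4) ∨ ¬a1 ∧ a4 ∨ ¬a4 ∧ ¬a1   (distribution)
= ¬(¬¬a1 ∨ ¬¬a4) ∨ ¬a1   (distribution)
= ¬a1 ∧ ¬a4 ∨ ¬a1   (De Morgan)
= ¬a1   (absorption)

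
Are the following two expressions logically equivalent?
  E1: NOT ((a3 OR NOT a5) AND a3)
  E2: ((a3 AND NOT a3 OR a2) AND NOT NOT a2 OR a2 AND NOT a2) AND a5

No

E1: NOT ((a3 OR NOT a5) AND a3)
    = NOT a3   (absorption)
E2: ((a3 AND NOT a3 OR a2) AND NOT NOT a2 OR a2 AND NOT a2) AND a5
    = ((a3 AND NOT a3 OR a2) AND a2 OR a2 AND NOT a2) AND a5   (double negation)
    = (a2 AND a2 OR a2 AND NOT a2) AND a5   (complement / identity)
    = a2 AND a5   (distribution)
These differ: at a2=1, a3=0, a5=0, E1 = 1 but E2 = 0.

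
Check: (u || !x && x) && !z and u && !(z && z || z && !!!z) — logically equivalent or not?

Yes

E1: (u || !x && x) && !z
    = u && !z   (complement / identity)
E2: u && !(z && z || z && !!!z)
    = u && !(z && z || z && !z)   (double negation)
    = u && !z   (distribution)
Both reduce to u && !z, so they are equivalent.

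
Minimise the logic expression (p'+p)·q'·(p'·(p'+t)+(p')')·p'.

(p'+p)·q'·(p'·(p'+t)+(p')')·p'
= (p'+p)·q'·(p'·(p'+t)+p)·p'   — double negation
= (p'+p)·q'·(p'+p)·p'   — absorption
= q'·(p'+p)·p'   — complement / identity
= q'·p'   — complement / identity

q'·p'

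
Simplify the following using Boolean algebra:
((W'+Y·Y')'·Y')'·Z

(W'+Y)·Z

((W'+Y·Y')'·Y')'·Z
= (W'+Y·Y'+Y)·Z   [De Morgan]
= (W'+Y)·Z   [complement / identity]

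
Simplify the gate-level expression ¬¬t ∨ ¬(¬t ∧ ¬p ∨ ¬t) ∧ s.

¬¬t ∨ ¬(¬t ∧ ¬p ∨ ¬t) ∧ s
= ¬¬t ∨ ¬¬t ∧ s   — absorption
= ¬¬t   — absorption
= t   — double negation

t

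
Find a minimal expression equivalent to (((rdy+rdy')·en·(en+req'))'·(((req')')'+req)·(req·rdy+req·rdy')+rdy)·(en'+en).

(((rdy+rdy')·en·(en+req'))'·(((req')')'+req)·(req·rdy+req·rdy')+rdy)·(en'+en)
= (((rdy+rdy')·en·(en+req'))'·(req'+req)·(req·rdy+req·rdy')+rdy)·(en'+en)   [double negation]
= (((rdy+rdy')·en·(en+req'))'·(req'+req)·req+rdy)·(en'+en)   [distribution]
= ((rdy+rdy')·en·(en+req'))'·(req'+req)·req+rdy   [complement / identity]
= (en·(en+req'))'·(req'+req)·req+rdy   [complement / identity]
= en'·(req'+req)·req+rdy   [absorption]
= en'·req+rdy   [complement / identity]

en'·req+rdy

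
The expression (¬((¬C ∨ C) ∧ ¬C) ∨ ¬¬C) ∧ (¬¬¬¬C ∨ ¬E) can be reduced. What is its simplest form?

C

(¬((¬C ∨ C) ∧ ¬C) ∨ ¬¬C) ∧ (¬¬¬¬C ∨ ¬E)
= (¬¬C ∨ ¬¬C) ∧ (¬¬¬¬C ∨ ¬E)   [complement / identity]
= (¬¬C ∨ ¬¬C) ∧ (¬¬C ∨ ¬E)   [double negation]
= (¬¬C ∨ C) ∧ (¬¬C ∨ ¬E)   [double negation]
= C ∧ ¬E ∨ ¬¬C   [distribution]
= C ∧ ¬E ∨ C   [double negation]
= C   [absorption]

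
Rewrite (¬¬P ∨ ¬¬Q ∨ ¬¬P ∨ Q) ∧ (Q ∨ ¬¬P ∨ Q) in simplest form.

(¬¬P ∨ ¬¬Q ∨ ¬¬P ∨ Q) ∧ (Q ∨ ¬¬P ∨ Q)
= ¬¬P ∨ Q ∨ (¬¬P ∨ ¬¬Q) ∧ Q   — distribution
= ¬¬P ∨ Q ∨ (¬¬P ∨ Q) ∧ Q   — double negation
= ¬¬P ∨ Q   — absorption
= P ∨ Q   — double negation

P ∨ Q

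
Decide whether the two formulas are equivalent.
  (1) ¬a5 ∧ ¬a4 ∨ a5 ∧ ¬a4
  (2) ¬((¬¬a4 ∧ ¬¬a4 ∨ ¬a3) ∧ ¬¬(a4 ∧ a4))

Yes

E1: ¬a5 ∧ ¬a4 ∨ a5 ∧ ¬a4
    = ¬a4   — distribution
E2: ¬((¬¬a4 ∧ ¬¬a4 ∨ ¬a3) ∧ ¬¬(a4 ∧ a4))
    = ¬((¬¬a4 ∧ ¬¬a4 ∨ ¬a3) ∧ ¬¬a4)   — idempotence
    = ¬((¬¬a4 ∨ ¬a3) ∧ ¬¬a4)   — idempotence
    = ¬¬¬a4   — absorption
    = ¬a4   — double negation
Both reduce to ¬a4, so they are equivalent.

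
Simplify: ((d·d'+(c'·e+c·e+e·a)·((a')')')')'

((d·d'+(c'·e+c·e+e·a)·((a')')')')'
= (((c'·e+c·e+e·a)·((a')')')')'   (complement / identity)
= (((e+e·a)·((a')')')')'   (distribution)
= (e+e·a)·((a')')'   (double negation)
= e·((a')')'   (absorption)
= e·a'   (double negation)

e·a'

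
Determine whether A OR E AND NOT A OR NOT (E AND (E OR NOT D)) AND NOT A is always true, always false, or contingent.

A OR E AND NOT A OR NOT (E AND (E OR NOT D)) AND NOT A
= A OR E AND NOT A OR NOT E AND NOT A   (absorption)
= A OR NOT A   (distribution)
= TRUE   (complement)

always true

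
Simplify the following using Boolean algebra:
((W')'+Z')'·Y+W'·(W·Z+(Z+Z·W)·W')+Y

W'·Z+Y

((W')'+Z')'·Y+W'·(W·Z+(Z+Z·W)·W')+Y
= W'·Z·Y+W'·(W·Z+(Z+Z·W)·W')+Y   (De Morgan)
= W'·Z·Y+W'·(W·Z+Z·W')+Y   (absorption)
= W'·Z·Y+W'·Z+Y   (distribution)
= W'·Z+Y   (absorption)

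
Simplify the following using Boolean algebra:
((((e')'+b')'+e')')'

e'

((((e')'+b')'+e')')'
= ((e'·b+e')')'   (De Morgan)
= ((e')')'   (absorption)
= e'   (double negation)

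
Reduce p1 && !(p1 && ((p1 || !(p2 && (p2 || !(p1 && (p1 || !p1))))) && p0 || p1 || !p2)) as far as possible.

p1 && !(p1 && ((p1 || !(p2 && (p2 || !(p1 && (p1 || !p1))))) && p0 || p1 || !p2))
= p1 && !(p1 && ((p1 || !(p2 && (p2 || !p1))) && p0 || p1 || !p2))   [complement / identity]
= p1 && !(p1 && ((p1 || !p2) && p0 || p1 || !p2))   [absorption]
= p1 && !(p1 && (p1 || !p2))   [absorption]
= p1 && !p1   [absorption]
= false   [complement]

false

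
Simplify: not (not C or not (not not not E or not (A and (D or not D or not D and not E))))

C and (not E or not A)

not (not C or not (not not not E or not (A and (D or not D or not D and not E))))
= not (not C or not (not E or not (A and (D or not D or not D and not E))))
= not (not C or not (not E or not (A and (D or not D))))
= not (not C or not (not E or not A))
= C and (not E or not A)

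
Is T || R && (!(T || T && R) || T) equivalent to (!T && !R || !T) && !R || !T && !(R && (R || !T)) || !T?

No

E1: T || R && (!(T || T && R) || T)
    = T || R && (!T || T)   — absorption
    = T || R   — complement / identity
E2: (!T && !R || !T) && !R || !T && !(R && (R || !T)) || !T
    = (!T && !R || !T) && !R || !T && !R || !T   — absorption
    = !T && !R || !T   — absorption
    = !T   — absorption
These differ: at R=0, T=1, E1 = 1 but E2 = 0.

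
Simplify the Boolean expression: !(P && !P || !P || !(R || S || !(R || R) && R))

!(P && !P || !P || !(R || S || !(R || R) && R))
= !(P && !P || !P || !(R || S || !R && R))
= !(!P || !(R || S || !R && R))
= P && (R || S || !R && R)
= P && (R || S)

P && (R || S)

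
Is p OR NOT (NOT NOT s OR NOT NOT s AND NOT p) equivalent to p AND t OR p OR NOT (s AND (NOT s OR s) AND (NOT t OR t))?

Yes

E1: p OR NOT (NOT NOT s OR NOT NOT s AND NOT p)
    = p OR NOT NOT NOT s   [absorption]
    = p OR NOT s   [double negation]
E2: p AND t OR p OR NOT (s AND (NOT s OR s) AND (NOT t OR t))
    = p OR NOT (s AND (NOT s OR s) AND (NOT t OR t))   [absorption]
    = p OR NOT (s AND (NOT s OR s))   [complement / identity]
    = p OR NOT s   [complement / identity]
Both reduce to p OR NOT s, so they are equivalent.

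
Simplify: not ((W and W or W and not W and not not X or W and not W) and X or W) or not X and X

not ((W and W or W and not W and not not X or W and not W) and X or W) or not X and X
= not ((W and W or W and not W and X or W and not W) and X or W) or not X and X   [double negation]
= not ((W and W or W and not W) and X or W) or not X and X   [absorption]
= not (W and X or W) or not X and X   [distribution]
= not (W and X or W)   [complement / identity]
= not W   [absorption]

not W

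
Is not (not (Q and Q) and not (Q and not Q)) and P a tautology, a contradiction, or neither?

neither

not (not (Q and Q) and not (Q and not Q)) and P
= (Q and Q or Q and not Q) and P   [De Morgan]
= Q and P   [distribution]
This depends on P, Q, so it is not a constant.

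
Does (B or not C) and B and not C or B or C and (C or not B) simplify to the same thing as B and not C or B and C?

No

E1: (B or not C) and B and not C or B or C and (C or not B)
    = (B or not C) and B and not C or B or C   [absorption]
    = B and not C or B or C   [absorption]
    = B or C   [absorption]
E2: B and not C or B and C
    = B   [distribution]
These differ: at B=0, C=1, E1 = 1 but E2 = 0.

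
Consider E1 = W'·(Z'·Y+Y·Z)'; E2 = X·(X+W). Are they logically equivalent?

E1: W'·(Z'·Y+Y·Z)'
    = W'·Y'
E2: X·(X+W)
    = X
These differ: at W=1, X=1, Y=1, Z=0, E1 = 0 but E2 = 1.

No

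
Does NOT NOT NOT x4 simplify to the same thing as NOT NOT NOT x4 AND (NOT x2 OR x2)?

Yes

E1: NOT NOT NOT x4
    = NOT x4
E2: NOT NOT NOT x4 AND (NOT x2 OR x2)
    = NOT NOT NOT x4
    = NOT x4
Both reduce to NOT x4, so they are equivalent.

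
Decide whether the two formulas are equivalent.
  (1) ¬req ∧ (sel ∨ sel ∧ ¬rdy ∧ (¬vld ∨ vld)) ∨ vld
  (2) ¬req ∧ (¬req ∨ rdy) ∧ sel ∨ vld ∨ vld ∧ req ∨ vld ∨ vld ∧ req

Yes

E1: ¬req ∧ (sel ∨ sel ∧ ¬rdy ∧ (¬vld ∨ vld)) ∨ vld
    = ¬req ∧ (sel ∨ sel ∧ ¬rdy) ∨ vld   [complement / identity]
    = ¬req ∧ sel ∨ vld   [absorption]
E2: ¬req ∧ (¬req ∨ rdy) ∧ sel ∨ vld ∨ vld ∧ req ∨ vld ∨ vld ∧ req
    = ¬req ∧ sel ∨ vld ∨ vld ∧ req ∨ vld ∨ vld ∧ req   [absorption]
    = ¬req ∧ sel ∨ vld ∨ vld ∧ req   [idempotence]
    = ¬req ∧ sel ∨ vld   [absorption]
Both reduce to ¬req ∧ sel ∨ vld, so they are equivalent.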